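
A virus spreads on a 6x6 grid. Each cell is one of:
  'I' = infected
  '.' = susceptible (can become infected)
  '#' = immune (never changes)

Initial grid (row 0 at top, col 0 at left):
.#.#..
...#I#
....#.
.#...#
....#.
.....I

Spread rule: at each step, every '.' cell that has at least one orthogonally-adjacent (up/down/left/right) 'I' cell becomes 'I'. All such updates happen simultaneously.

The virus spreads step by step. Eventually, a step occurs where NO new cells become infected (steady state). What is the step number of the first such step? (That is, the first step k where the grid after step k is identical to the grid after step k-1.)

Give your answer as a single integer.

Step 0 (initial): 2 infected
Step 1: +3 new -> 5 infected
Step 2: +2 new -> 7 infected
Step 3: +2 new -> 9 infected
Step 4: +3 new -> 12 infected
Step 5: +5 new -> 17 infected
Step 6: +2 new -> 19 infected
Step 7: +3 new -> 22 infected
Step 8: +3 new -> 25 infected
Step 9: +1 new -> 26 infected
Step 10: +1 new -> 27 infected
Step 11: +0 new -> 27 infected

Answer: 11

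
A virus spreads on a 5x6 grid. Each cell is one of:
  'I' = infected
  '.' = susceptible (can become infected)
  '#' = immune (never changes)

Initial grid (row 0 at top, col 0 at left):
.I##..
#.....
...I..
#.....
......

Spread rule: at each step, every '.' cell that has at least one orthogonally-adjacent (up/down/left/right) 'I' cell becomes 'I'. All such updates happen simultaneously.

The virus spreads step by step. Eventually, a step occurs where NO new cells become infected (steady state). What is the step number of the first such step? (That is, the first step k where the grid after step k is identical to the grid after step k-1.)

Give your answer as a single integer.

Answer: 6

Derivation:
Step 0 (initial): 2 infected
Step 1: +6 new -> 8 infected
Step 2: +7 new -> 15 infected
Step 3: +7 new -> 22 infected
Step 4: +3 new -> 25 infected
Step 5: +1 new -> 26 infected
Step 6: +0 new -> 26 infected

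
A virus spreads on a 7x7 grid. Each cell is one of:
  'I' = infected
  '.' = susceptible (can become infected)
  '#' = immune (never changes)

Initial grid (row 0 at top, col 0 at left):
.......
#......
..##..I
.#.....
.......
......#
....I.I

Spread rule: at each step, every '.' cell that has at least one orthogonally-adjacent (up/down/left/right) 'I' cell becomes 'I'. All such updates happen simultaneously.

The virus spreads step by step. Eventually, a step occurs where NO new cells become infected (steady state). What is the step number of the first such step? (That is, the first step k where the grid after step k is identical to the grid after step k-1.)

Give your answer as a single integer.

Step 0 (initial): 3 infected
Step 1: +6 new -> 9 infected
Step 2: +9 new -> 18 infected
Step 3: +7 new -> 25 infected
Step 4: +6 new -> 31 infected
Step 5: +5 new -> 36 infected
Step 6: +3 new -> 39 infected
Step 7: +3 new -> 42 infected
Step 8: +2 new -> 44 infected
Step 9: +0 new -> 44 infected

Answer: 9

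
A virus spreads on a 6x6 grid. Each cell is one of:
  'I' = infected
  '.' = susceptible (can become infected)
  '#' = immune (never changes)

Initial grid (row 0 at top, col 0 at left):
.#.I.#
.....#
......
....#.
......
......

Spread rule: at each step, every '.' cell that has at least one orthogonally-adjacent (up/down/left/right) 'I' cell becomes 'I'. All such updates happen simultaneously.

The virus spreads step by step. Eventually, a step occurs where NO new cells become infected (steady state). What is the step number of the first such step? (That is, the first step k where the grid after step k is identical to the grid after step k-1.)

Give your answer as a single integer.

Answer: 9

Derivation:
Step 0 (initial): 1 infected
Step 1: +3 new -> 4 infected
Step 2: +3 new -> 7 infected
Step 3: +4 new -> 11 infected
Step 4: +5 new -> 16 infected
Step 5: +7 new -> 23 infected
Step 6: +5 new -> 28 infected
Step 7: +3 new -> 31 infected
Step 8: +1 new -> 32 infected
Step 9: +0 new -> 32 infected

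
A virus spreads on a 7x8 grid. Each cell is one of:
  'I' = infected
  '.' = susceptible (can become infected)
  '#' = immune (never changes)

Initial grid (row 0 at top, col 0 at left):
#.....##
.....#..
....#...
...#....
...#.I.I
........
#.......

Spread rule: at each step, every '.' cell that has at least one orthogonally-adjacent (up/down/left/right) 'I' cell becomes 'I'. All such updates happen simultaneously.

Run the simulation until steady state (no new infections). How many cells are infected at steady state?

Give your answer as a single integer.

Step 0 (initial): 2 infected
Step 1: +6 new -> 8 infected
Step 2: +8 new -> 16 infected
Step 3: +5 new -> 21 infected
Step 4: +3 new -> 24 infected
Step 5: +3 new -> 27 infected
Step 6: +4 new -> 31 infected
Step 7: +3 new -> 34 infected
Step 8: +4 new -> 38 infected
Step 9: +4 new -> 42 infected
Step 10: +4 new -> 46 infected
Step 11: +1 new -> 47 infected
Step 12: +1 new -> 48 infected
Step 13: +0 new -> 48 infected

Answer: 48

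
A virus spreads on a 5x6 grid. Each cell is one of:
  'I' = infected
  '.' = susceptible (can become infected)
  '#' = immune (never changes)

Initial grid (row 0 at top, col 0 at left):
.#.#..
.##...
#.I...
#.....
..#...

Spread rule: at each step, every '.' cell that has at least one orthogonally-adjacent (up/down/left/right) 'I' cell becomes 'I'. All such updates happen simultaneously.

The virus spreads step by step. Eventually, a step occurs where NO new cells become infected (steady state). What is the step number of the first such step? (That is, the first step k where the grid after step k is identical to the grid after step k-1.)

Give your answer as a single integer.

Step 0 (initial): 1 infected
Step 1: +3 new -> 4 infected
Step 2: +4 new -> 8 infected
Step 3: +5 new -> 13 infected
Step 4: +5 new -> 18 infected
Step 5: +2 new -> 20 infected
Step 6: +0 new -> 20 infected

Answer: 6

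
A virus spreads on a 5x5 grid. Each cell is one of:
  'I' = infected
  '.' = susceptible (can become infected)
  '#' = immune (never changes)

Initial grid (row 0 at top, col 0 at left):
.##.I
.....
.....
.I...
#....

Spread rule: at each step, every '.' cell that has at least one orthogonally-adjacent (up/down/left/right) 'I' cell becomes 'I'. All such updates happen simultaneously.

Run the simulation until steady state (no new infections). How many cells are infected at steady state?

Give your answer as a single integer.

Answer: 22

Derivation:
Step 0 (initial): 2 infected
Step 1: +6 new -> 8 infected
Step 2: +7 new -> 15 infected
Step 3: +5 new -> 20 infected
Step 4: +2 new -> 22 infected
Step 5: +0 new -> 22 infected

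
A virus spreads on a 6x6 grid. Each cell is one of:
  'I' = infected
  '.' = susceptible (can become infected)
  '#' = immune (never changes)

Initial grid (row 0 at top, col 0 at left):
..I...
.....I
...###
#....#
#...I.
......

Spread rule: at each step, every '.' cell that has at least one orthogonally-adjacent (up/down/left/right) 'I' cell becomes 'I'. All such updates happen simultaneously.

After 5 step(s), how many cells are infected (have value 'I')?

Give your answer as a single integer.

Step 0 (initial): 3 infected
Step 1: +9 new -> 12 infected
Step 2: +9 new -> 21 infected
Step 3: +5 new -> 26 infected
Step 4: +3 new -> 29 infected
Step 5: +1 new -> 30 infected

Answer: 30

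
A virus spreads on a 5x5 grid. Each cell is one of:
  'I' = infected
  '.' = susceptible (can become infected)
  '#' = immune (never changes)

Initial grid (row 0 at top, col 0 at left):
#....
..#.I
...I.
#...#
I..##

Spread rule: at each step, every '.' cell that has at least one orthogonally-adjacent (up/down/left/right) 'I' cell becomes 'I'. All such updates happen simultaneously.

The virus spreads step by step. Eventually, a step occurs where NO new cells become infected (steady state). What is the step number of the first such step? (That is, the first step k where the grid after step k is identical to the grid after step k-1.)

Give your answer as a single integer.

Answer: 5

Derivation:
Step 0 (initial): 3 infected
Step 1: +6 new -> 9 infected
Step 2: +5 new -> 14 infected
Step 3: +3 new -> 17 infected
Step 4: +2 new -> 19 infected
Step 5: +0 new -> 19 infected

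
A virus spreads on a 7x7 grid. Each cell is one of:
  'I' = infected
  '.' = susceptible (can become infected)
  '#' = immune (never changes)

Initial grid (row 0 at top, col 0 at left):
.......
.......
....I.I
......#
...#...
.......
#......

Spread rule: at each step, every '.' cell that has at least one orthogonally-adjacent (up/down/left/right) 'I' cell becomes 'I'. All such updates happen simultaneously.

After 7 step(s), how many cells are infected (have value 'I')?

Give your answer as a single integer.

Step 0 (initial): 2 infected
Step 1: +5 new -> 7 infected
Step 2: +8 new -> 15 infected
Step 3: +7 new -> 22 infected
Step 4: +9 new -> 31 infected
Step 5: +8 new -> 39 infected
Step 6: +5 new -> 44 infected
Step 7: +2 new -> 46 infected

Answer: 46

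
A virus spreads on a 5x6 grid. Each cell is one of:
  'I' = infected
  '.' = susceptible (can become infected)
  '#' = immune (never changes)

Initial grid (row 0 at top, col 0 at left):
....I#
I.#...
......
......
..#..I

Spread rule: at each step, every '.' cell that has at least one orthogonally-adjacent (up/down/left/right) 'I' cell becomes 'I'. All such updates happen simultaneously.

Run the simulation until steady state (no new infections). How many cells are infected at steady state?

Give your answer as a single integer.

Answer: 27

Derivation:
Step 0 (initial): 3 infected
Step 1: +7 new -> 10 infected
Step 2: +10 new -> 20 infected
Step 3: +5 new -> 25 infected
Step 4: +2 new -> 27 infected
Step 5: +0 new -> 27 infected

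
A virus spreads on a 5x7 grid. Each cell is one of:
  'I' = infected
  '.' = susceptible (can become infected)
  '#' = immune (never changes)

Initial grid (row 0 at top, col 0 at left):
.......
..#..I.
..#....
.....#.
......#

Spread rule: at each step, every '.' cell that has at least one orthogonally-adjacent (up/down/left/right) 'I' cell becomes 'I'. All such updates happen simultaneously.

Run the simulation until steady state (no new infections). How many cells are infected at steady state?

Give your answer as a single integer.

Step 0 (initial): 1 infected
Step 1: +4 new -> 5 infected
Step 2: +5 new -> 10 infected
Step 3: +4 new -> 14 infected
Step 4: +3 new -> 17 infected
Step 5: +4 new -> 21 infected
Step 6: +4 new -> 25 infected
Step 7: +4 new -> 29 infected
Step 8: +2 new -> 31 infected
Step 9: +0 new -> 31 infected

Answer: 31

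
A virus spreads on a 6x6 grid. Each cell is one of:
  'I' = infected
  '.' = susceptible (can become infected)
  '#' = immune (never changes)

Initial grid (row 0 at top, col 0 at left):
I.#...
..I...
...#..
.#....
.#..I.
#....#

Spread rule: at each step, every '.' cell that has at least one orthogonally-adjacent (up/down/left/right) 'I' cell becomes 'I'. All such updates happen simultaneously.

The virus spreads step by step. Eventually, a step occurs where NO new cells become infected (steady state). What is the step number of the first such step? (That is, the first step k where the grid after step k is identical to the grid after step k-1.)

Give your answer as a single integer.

Step 0 (initial): 3 infected
Step 1: +9 new -> 12 infected
Step 2: +10 new -> 22 infected
Step 3: +5 new -> 27 infected
Step 4: +3 new -> 30 infected
Step 5: +0 new -> 30 infected

Answer: 5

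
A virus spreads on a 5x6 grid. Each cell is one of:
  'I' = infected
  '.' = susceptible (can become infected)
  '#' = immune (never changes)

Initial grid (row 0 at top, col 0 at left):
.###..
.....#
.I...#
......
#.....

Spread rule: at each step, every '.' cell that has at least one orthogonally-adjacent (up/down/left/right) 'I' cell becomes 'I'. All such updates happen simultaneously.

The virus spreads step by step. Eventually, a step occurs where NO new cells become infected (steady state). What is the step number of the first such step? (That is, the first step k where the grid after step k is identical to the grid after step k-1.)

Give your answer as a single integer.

Step 0 (initial): 1 infected
Step 1: +4 new -> 5 infected
Step 2: +6 new -> 11 infected
Step 3: +5 new -> 16 infected
Step 4: +3 new -> 19 infected
Step 5: +3 new -> 22 infected
Step 6: +2 new -> 24 infected
Step 7: +0 new -> 24 infected

Answer: 7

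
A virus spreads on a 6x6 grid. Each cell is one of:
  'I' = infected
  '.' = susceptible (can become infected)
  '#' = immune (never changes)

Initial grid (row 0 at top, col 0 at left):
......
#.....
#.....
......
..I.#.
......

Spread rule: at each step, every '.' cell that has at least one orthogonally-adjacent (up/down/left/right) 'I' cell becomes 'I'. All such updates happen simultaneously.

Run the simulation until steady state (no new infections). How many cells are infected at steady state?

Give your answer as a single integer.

Answer: 33

Derivation:
Step 0 (initial): 1 infected
Step 1: +4 new -> 5 infected
Step 2: +6 new -> 11 infected
Step 3: +7 new -> 18 infected
Step 4: +6 new -> 24 infected
Step 5: +5 new -> 29 infected
Step 6: +3 new -> 32 infected
Step 7: +1 new -> 33 infected
Step 8: +0 new -> 33 infected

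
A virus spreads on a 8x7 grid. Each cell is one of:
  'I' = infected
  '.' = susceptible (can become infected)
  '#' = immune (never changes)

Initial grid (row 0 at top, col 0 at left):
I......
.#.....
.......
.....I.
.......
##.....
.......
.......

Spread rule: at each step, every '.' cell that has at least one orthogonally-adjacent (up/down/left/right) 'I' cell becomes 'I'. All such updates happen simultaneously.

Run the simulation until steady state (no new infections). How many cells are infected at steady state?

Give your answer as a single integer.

Step 0 (initial): 2 infected
Step 1: +6 new -> 8 infected
Step 2: +9 new -> 17 infected
Step 3: +13 new -> 30 infected
Step 4: +11 new -> 41 infected
Step 5: +5 new -> 46 infected
Step 6: +2 new -> 48 infected
Step 7: +2 new -> 50 infected
Step 8: +2 new -> 52 infected
Step 9: +1 new -> 53 infected
Step 10: +0 new -> 53 infected

Answer: 53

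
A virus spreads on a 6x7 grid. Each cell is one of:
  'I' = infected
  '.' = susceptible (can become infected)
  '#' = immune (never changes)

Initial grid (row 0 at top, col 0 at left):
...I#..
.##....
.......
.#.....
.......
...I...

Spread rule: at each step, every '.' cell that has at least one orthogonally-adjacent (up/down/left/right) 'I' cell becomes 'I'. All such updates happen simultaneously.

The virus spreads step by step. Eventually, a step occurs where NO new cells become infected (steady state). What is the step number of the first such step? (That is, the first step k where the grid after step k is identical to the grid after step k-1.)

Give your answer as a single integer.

Step 0 (initial): 2 infected
Step 1: +5 new -> 7 infected
Step 2: +8 new -> 15 infected
Step 3: +10 new -> 25 infected
Step 4: +8 new -> 33 infected
Step 5: +5 new -> 38 infected
Step 6: +0 new -> 38 infected

Answer: 6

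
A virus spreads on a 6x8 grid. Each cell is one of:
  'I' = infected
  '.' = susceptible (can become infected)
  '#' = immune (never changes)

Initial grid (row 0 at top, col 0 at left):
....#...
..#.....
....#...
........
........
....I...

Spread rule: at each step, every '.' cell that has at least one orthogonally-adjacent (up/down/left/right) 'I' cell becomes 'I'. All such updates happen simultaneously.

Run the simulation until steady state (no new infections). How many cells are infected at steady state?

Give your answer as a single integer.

Answer: 45

Derivation:
Step 0 (initial): 1 infected
Step 1: +3 new -> 4 infected
Step 2: +5 new -> 9 infected
Step 3: +6 new -> 15 infected
Step 4: +7 new -> 22 infected
Step 5: +7 new -> 29 infected
Step 6: +7 new -> 36 infected
Step 7: +5 new -> 41 infected
Step 8: +3 new -> 44 infected
Step 9: +1 new -> 45 infected
Step 10: +0 new -> 45 infected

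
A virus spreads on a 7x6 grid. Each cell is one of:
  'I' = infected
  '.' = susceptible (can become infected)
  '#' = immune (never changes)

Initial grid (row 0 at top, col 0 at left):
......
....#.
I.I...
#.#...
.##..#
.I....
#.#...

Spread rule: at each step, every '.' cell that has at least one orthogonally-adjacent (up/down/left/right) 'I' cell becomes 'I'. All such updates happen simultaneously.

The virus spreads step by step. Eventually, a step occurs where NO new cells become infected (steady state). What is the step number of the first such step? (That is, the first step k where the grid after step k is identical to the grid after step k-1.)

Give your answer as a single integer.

Answer: 6

Derivation:
Step 0 (initial): 3 infected
Step 1: +7 new -> 10 infected
Step 2: +9 new -> 19 infected
Step 3: +7 new -> 26 infected
Step 4: +6 new -> 32 infected
Step 5: +2 new -> 34 infected
Step 6: +0 new -> 34 infected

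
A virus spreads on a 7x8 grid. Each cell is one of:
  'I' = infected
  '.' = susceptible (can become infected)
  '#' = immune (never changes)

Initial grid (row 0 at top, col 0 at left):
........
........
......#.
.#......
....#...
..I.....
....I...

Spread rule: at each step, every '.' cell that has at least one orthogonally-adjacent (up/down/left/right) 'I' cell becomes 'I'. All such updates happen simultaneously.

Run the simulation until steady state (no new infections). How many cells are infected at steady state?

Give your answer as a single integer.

Answer: 53

Derivation:
Step 0 (initial): 2 infected
Step 1: +7 new -> 9 infected
Step 2: +7 new -> 16 infected
Step 3: +7 new -> 23 infected
Step 4: +8 new -> 31 infected
Step 5: +8 new -> 39 infected
Step 6: +6 new -> 45 infected
Step 7: +5 new -> 50 infected
Step 8: +2 new -> 52 infected
Step 9: +1 new -> 53 infected
Step 10: +0 new -> 53 infected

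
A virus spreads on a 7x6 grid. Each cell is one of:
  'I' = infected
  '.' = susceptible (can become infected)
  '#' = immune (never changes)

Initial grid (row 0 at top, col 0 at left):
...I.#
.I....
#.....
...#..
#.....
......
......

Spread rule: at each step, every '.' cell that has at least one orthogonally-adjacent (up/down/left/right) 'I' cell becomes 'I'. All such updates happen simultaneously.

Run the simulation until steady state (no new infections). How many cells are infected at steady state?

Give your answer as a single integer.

Answer: 38

Derivation:
Step 0 (initial): 2 infected
Step 1: +7 new -> 9 infected
Step 2: +5 new -> 14 infected
Step 3: +5 new -> 19 infected
Step 4: +4 new -> 23 infected
Step 5: +6 new -> 29 infected
Step 6: +5 new -> 34 infected
Step 7: +3 new -> 37 infected
Step 8: +1 new -> 38 infected
Step 9: +0 new -> 38 infected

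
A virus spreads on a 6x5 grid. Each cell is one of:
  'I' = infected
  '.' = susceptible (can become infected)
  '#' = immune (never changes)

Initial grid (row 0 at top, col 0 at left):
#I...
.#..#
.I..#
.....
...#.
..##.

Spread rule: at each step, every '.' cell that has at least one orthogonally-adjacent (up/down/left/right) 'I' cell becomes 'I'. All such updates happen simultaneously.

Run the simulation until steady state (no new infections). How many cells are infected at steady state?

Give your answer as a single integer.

Step 0 (initial): 2 infected
Step 1: +4 new -> 6 infected
Step 2: +7 new -> 13 infected
Step 3: +6 new -> 19 infected
Step 4: +2 new -> 21 infected
Step 5: +1 new -> 22 infected
Step 6: +1 new -> 23 infected
Step 7: +0 new -> 23 infected

Answer: 23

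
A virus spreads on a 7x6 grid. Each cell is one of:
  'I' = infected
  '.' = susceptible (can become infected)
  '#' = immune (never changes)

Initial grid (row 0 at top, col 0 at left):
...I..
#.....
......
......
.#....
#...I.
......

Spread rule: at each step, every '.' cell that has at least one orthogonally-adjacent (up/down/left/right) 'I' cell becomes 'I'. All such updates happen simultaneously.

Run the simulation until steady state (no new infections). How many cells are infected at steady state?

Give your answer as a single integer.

Answer: 39

Derivation:
Step 0 (initial): 2 infected
Step 1: +7 new -> 9 infected
Step 2: +11 new -> 20 infected
Step 3: +10 new -> 30 infected
Step 4: +4 new -> 34 infected
Step 5: +3 new -> 37 infected
Step 6: +1 new -> 38 infected
Step 7: +1 new -> 39 infected
Step 8: +0 new -> 39 infected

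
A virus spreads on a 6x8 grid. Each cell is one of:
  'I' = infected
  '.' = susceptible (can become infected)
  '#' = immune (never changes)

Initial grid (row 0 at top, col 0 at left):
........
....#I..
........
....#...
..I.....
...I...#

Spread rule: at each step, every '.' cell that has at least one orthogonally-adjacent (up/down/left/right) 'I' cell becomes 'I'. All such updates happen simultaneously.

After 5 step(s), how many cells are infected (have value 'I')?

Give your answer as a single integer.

Step 0 (initial): 3 infected
Step 1: +8 new -> 11 infected
Step 2: +13 new -> 24 infected
Step 3: +11 new -> 35 infected
Step 4: +6 new -> 41 infected
Step 5: +3 new -> 44 infected

Answer: 44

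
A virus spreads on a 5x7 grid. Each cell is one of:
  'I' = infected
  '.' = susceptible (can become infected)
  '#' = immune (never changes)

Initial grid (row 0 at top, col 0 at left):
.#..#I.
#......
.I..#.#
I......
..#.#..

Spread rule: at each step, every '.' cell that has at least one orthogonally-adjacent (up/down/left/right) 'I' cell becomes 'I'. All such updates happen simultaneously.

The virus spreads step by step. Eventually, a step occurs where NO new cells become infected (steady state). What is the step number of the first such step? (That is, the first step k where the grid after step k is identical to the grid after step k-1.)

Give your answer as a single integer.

Answer: 6

Derivation:
Step 0 (initial): 3 infected
Step 1: +7 new -> 10 infected
Step 2: +7 new -> 17 infected
Step 3: +4 new -> 21 infected
Step 4: +5 new -> 26 infected
Step 5: +1 new -> 27 infected
Step 6: +0 new -> 27 infected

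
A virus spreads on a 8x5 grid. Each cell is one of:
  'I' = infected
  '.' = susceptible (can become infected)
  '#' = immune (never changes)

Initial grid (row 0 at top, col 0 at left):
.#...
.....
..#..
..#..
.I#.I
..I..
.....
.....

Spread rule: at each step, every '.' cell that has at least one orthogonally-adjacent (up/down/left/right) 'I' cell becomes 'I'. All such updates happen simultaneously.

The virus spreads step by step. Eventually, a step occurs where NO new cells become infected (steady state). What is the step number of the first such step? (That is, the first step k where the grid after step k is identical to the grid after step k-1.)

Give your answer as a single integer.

Answer: 6

Derivation:
Step 0 (initial): 3 infected
Step 1: +8 new -> 11 infected
Step 2: +9 new -> 20 infected
Step 3: +8 new -> 28 infected
Step 4: +5 new -> 33 infected
Step 5: +3 new -> 36 infected
Step 6: +0 new -> 36 infected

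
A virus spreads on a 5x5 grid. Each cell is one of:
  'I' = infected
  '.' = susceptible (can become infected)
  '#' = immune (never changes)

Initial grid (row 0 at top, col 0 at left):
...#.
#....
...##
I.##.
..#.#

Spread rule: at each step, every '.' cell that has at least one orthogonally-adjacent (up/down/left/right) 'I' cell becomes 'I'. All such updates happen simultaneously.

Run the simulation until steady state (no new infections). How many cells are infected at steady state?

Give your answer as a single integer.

Answer: 15

Derivation:
Step 0 (initial): 1 infected
Step 1: +3 new -> 4 infected
Step 2: +2 new -> 6 infected
Step 3: +2 new -> 8 infected
Step 4: +2 new -> 10 infected
Step 5: +3 new -> 13 infected
Step 6: +1 new -> 14 infected
Step 7: +1 new -> 15 infected
Step 8: +0 new -> 15 infected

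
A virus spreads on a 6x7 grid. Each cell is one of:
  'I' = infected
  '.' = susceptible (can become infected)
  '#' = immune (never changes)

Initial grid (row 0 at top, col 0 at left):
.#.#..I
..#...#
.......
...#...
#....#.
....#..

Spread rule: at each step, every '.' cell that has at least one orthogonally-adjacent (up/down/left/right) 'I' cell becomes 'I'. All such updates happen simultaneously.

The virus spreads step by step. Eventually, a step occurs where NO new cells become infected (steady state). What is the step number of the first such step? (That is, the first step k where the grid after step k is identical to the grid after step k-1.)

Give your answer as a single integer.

Step 0 (initial): 1 infected
Step 1: +1 new -> 2 infected
Step 2: +2 new -> 4 infected
Step 3: +2 new -> 6 infected
Step 4: +4 new -> 10 infected
Step 5: +3 new -> 13 infected
Step 6: +3 new -> 16 infected
Step 7: +4 new -> 20 infected
Step 8: +6 new -> 26 infected
Step 9: +4 new -> 30 infected
Step 10: +2 new -> 32 infected
Step 11: +1 new -> 33 infected
Step 12: +0 new -> 33 infected

Answer: 12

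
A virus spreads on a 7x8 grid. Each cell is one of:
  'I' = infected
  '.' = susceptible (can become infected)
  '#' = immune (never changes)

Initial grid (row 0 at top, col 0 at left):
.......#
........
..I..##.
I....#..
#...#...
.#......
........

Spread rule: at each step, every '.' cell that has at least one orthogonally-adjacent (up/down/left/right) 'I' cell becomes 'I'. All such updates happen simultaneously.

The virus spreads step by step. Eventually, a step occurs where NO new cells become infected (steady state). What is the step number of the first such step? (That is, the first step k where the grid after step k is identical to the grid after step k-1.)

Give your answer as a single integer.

Step 0 (initial): 2 infected
Step 1: +6 new -> 8 infected
Step 2: +8 new -> 16 infected
Step 3: +7 new -> 23 infected
Step 4: +4 new -> 27 infected
Step 5: +5 new -> 32 infected
Step 6: +5 new -> 37 infected
Step 7: +5 new -> 42 infected
Step 8: +4 new -> 46 infected
Step 9: +3 new -> 49 infected
Step 10: +0 new -> 49 infected

Answer: 10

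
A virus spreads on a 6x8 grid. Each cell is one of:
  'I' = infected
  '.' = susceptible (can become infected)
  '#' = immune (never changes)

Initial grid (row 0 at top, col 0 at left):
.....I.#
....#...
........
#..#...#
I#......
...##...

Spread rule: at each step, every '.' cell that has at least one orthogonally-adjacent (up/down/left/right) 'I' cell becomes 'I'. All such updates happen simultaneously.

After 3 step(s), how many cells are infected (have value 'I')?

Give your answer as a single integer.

Step 0 (initial): 2 infected
Step 1: +4 new -> 6 infected
Step 2: +4 new -> 10 infected
Step 3: +7 new -> 17 infected

Answer: 17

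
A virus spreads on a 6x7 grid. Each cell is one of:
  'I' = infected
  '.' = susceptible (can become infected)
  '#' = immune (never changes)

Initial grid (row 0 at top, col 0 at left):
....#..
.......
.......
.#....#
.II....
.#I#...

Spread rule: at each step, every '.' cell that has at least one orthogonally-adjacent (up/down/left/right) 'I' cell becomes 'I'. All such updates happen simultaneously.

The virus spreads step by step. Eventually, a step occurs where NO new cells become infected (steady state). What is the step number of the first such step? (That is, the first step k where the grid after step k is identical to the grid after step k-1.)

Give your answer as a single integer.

Answer: 9

Derivation:
Step 0 (initial): 3 infected
Step 1: +3 new -> 6 infected
Step 2: +5 new -> 11 infected
Step 3: +7 new -> 18 infected
Step 4: +8 new -> 26 infected
Step 5: +6 new -> 32 infected
Step 6: +2 new -> 34 infected
Step 7: +2 new -> 36 infected
Step 8: +1 new -> 37 infected
Step 9: +0 new -> 37 infected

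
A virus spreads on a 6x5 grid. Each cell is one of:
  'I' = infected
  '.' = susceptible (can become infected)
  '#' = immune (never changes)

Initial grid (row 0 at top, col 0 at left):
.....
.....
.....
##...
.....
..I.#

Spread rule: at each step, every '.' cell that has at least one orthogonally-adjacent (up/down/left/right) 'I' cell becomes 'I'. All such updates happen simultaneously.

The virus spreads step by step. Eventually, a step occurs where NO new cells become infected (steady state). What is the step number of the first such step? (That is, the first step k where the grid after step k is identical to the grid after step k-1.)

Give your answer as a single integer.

Answer: 8

Derivation:
Step 0 (initial): 1 infected
Step 1: +3 new -> 4 infected
Step 2: +4 new -> 8 infected
Step 3: +4 new -> 12 infected
Step 4: +4 new -> 16 infected
Step 5: +5 new -> 21 infected
Step 6: +4 new -> 25 infected
Step 7: +2 new -> 27 infected
Step 8: +0 new -> 27 infected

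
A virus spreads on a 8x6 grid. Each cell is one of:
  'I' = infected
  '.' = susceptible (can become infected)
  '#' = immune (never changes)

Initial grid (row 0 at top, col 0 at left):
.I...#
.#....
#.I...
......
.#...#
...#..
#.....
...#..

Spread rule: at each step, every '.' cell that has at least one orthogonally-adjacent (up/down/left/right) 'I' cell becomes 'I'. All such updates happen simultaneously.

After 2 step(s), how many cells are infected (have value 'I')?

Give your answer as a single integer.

Step 0 (initial): 2 infected
Step 1: +6 new -> 8 infected
Step 2: +7 new -> 15 infected

Answer: 15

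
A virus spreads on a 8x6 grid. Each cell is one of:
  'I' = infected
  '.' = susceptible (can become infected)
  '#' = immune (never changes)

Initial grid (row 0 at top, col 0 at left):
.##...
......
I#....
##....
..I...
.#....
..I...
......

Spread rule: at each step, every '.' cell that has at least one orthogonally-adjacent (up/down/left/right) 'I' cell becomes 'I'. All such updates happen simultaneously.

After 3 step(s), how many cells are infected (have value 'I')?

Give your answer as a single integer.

Step 0 (initial): 3 infected
Step 1: +8 new -> 11 infected
Step 2: +11 new -> 22 infected
Step 3: +9 new -> 31 infected

Answer: 31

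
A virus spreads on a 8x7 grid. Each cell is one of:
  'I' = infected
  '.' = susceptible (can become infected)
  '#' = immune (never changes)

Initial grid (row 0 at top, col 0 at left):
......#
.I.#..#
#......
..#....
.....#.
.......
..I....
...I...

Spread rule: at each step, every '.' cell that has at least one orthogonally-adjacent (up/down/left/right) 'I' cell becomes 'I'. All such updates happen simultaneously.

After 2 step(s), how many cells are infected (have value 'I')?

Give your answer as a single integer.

Step 0 (initial): 3 infected
Step 1: +9 new -> 12 infected
Step 2: +11 new -> 23 infected

Answer: 23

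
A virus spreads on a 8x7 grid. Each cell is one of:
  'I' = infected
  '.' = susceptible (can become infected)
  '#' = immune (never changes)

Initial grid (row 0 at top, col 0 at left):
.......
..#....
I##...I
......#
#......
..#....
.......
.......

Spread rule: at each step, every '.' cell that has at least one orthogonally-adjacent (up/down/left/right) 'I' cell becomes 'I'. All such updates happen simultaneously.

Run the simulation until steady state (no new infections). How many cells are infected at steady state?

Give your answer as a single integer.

Answer: 50

Derivation:
Step 0 (initial): 2 infected
Step 1: +4 new -> 6 infected
Step 2: +7 new -> 13 infected
Step 3: +8 new -> 21 infected
Step 4: +9 new -> 30 infected
Step 5: +7 new -> 37 infected
Step 6: +7 new -> 44 infected
Step 7: +5 new -> 49 infected
Step 8: +1 new -> 50 infected
Step 9: +0 new -> 50 infected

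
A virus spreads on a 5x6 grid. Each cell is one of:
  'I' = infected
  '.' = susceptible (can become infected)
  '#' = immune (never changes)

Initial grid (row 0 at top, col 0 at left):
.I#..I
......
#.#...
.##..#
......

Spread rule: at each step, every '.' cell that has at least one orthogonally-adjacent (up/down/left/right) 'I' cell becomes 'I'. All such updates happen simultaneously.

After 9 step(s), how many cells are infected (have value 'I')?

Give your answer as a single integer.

Answer: 23

Derivation:
Step 0 (initial): 2 infected
Step 1: +4 new -> 6 infected
Step 2: +6 new -> 12 infected
Step 3: +2 new -> 14 infected
Step 4: +2 new -> 16 infected
Step 5: +2 new -> 18 infected
Step 6: +2 new -> 20 infected
Step 7: +1 new -> 21 infected
Step 8: +1 new -> 22 infected
Step 9: +1 new -> 23 infected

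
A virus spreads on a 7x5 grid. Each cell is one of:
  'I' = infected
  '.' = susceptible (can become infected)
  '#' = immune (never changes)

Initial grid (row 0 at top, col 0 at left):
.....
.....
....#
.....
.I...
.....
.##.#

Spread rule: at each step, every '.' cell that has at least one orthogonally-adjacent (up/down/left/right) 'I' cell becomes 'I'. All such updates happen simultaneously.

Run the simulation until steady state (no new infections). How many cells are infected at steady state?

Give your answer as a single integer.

Step 0 (initial): 1 infected
Step 1: +4 new -> 5 infected
Step 2: +6 new -> 11 infected
Step 3: +7 new -> 18 infected
Step 4: +7 new -> 25 infected
Step 5: +3 new -> 28 infected
Step 6: +2 new -> 30 infected
Step 7: +1 new -> 31 infected
Step 8: +0 new -> 31 infected

Answer: 31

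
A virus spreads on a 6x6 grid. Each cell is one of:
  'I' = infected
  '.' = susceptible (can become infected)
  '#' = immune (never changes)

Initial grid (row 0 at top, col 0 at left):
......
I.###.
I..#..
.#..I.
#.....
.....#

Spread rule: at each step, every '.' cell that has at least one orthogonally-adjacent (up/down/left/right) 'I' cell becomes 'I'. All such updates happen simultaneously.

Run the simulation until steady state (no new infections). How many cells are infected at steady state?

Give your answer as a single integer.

Answer: 29

Derivation:
Step 0 (initial): 3 infected
Step 1: +8 new -> 11 infected
Step 2: +7 new -> 18 infected
Step 3: +4 new -> 22 infected
Step 4: +4 new -> 26 infected
Step 5: +2 new -> 28 infected
Step 6: +1 new -> 29 infected
Step 7: +0 new -> 29 infected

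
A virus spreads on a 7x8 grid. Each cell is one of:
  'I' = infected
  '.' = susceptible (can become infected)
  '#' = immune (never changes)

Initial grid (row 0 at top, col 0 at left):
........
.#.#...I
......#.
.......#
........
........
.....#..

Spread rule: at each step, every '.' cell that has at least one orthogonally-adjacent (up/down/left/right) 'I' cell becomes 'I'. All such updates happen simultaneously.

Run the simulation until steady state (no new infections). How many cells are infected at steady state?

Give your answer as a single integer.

Step 0 (initial): 1 infected
Step 1: +3 new -> 4 infected
Step 2: +2 new -> 6 infected
Step 3: +3 new -> 9 infected
Step 4: +3 new -> 12 infected
Step 5: +5 new -> 17 infected
Step 6: +6 new -> 23 infected
Step 7: +8 new -> 31 infected
Step 8: +8 new -> 39 infected
Step 9: +6 new -> 45 infected
Step 10: +3 new -> 48 infected
Step 11: +2 new -> 50 infected
Step 12: +1 new -> 51 infected
Step 13: +0 new -> 51 infected

Answer: 51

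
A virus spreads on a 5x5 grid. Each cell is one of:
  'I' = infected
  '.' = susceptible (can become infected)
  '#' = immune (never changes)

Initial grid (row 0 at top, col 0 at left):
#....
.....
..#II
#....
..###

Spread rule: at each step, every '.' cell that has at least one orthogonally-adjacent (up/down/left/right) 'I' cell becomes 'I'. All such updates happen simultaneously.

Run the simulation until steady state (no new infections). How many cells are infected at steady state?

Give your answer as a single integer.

Answer: 19

Derivation:
Step 0 (initial): 2 infected
Step 1: +4 new -> 6 infected
Step 2: +4 new -> 10 infected
Step 3: +3 new -> 13 infected
Step 4: +4 new -> 17 infected
Step 5: +2 new -> 19 infected
Step 6: +0 new -> 19 infected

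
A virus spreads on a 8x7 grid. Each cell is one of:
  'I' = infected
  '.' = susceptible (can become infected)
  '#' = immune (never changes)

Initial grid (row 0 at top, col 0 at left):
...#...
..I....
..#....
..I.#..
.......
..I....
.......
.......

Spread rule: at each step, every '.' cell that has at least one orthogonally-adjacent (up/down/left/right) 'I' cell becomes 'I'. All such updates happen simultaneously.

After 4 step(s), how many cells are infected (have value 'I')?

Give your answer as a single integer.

Step 0 (initial): 3 infected
Step 1: +9 new -> 12 infected
Step 2: +13 new -> 25 infected
Step 3: +12 new -> 37 infected
Step 4: +8 new -> 45 infected

Answer: 45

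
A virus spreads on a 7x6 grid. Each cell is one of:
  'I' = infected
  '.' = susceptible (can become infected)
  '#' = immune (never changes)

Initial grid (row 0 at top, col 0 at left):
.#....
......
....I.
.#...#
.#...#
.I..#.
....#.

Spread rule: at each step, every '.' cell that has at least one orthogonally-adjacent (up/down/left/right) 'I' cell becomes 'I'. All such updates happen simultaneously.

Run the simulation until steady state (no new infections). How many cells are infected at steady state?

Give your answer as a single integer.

Step 0 (initial): 2 infected
Step 1: +7 new -> 9 infected
Step 2: +11 new -> 20 infected
Step 3: +8 new -> 28 infected
Step 4: +3 new -> 31 infected
Step 5: +1 new -> 32 infected
Step 6: +1 new -> 33 infected
Step 7: +0 new -> 33 infected

Answer: 33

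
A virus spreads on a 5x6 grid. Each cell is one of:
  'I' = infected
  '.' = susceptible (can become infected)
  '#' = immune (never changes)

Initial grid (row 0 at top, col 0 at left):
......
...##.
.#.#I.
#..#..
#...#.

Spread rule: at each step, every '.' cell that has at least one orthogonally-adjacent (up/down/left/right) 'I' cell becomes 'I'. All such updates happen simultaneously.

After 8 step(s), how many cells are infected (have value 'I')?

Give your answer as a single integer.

Answer: 15

Derivation:
Step 0 (initial): 1 infected
Step 1: +2 new -> 3 infected
Step 2: +2 new -> 5 infected
Step 3: +2 new -> 7 infected
Step 4: +1 new -> 8 infected
Step 5: +1 new -> 9 infected
Step 6: +1 new -> 10 infected
Step 7: +2 new -> 12 infected
Step 8: +3 new -> 15 infected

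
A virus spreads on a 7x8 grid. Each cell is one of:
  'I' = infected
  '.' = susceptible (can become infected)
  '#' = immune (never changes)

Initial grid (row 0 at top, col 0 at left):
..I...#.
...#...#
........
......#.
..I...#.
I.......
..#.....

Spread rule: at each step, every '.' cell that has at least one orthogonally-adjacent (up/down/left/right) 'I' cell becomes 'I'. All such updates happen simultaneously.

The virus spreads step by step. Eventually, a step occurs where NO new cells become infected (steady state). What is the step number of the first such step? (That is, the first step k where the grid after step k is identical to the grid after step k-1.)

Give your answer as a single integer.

Step 0 (initial): 3 infected
Step 1: +10 new -> 13 infected
Step 2: +10 new -> 23 infected
Step 3: +10 new -> 33 infected
Step 4: +5 new -> 38 infected
Step 5: +4 new -> 42 infected
Step 6: +3 new -> 45 infected
Step 7: +3 new -> 48 infected
Step 8: +1 new -> 49 infected
Step 9: +0 new -> 49 infected

Answer: 9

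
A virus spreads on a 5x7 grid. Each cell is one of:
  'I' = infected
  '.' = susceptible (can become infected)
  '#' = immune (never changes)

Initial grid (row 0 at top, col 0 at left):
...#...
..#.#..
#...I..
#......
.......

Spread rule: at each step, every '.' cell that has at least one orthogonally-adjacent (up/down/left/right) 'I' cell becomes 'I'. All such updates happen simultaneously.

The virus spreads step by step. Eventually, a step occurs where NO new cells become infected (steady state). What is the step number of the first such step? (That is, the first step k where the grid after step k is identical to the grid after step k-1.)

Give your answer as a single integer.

Answer: 7

Derivation:
Step 0 (initial): 1 infected
Step 1: +3 new -> 4 infected
Step 2: +7 new -> 11 infected
Step 3: +7 new -> 18 infected
Step 4: +6 new -> 24 infected
Step 5: +3 new -> 27 infected
Step 6: +3 new -> 30 infected
Step 7: +0 new -> 30 infected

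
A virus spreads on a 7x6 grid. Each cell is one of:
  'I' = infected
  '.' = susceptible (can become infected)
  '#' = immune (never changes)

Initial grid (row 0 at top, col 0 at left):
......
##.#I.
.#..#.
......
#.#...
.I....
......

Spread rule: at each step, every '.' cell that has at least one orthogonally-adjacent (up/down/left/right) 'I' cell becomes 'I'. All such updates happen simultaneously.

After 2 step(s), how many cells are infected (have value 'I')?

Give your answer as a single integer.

Step 0 (initial): 2 infected
Step 1: +6 new -> 8 infected
Step 2: +7 new -> 15 infected

Answer: 15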